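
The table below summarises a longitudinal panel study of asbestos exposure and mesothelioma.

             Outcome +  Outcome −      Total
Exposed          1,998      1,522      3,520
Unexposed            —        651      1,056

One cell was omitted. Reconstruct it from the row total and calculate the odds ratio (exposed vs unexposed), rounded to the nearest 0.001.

The missing cell is in the unexposed row: 1056 − 651 = 405.
So a = 1998, b = 1522, c = 405, d = 651.
OR = (a·d)/(b·c) = (1998 × 651) / (1522 × 405) = 1300698 / 616410 = 2.11012

2.110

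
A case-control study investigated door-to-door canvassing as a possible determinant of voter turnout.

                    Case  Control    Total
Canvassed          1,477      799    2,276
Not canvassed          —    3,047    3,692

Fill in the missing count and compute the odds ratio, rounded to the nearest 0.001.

The missing cell is in the unexposed row: 3692 − 3047 = 645.
So a = 1477, b = 799, c = 645, d = 3047.
OR = (a·d)/(b·c) = (1477 × 3047) / (799 × 645) = 4500419 / 515355 = 8.73266

8.733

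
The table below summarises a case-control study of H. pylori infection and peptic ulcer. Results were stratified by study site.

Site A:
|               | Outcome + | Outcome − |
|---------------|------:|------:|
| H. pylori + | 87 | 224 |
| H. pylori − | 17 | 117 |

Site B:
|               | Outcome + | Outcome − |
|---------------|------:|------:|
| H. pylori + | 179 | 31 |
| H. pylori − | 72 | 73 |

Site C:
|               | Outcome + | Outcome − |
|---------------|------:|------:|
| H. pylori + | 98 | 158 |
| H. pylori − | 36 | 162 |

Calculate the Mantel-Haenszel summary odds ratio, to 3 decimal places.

3.458

OR_MH = Σ(aᵢdᵢ/nᵢ) / Σ(bᵢcᵢ/nᵢ), where nᵢ is the stratum total.
Stratum 1 (Site A): n = 445; a·d/n = 87·117/445 = 22.8742; b·c/n = 224·17/445 = 8.5573
Stratum 2 (Site B): n = 355; a·d/n = 179·73/355 = 36.8085; b·c/n = 31·72/355 = 6.2873
Stratum 3 (Site C): n = 454; a·d/n = 98·162/454 = 34.9692; b·c/n = 158·36/454 = 12.5286
OR_MH = (22.8742 + 36.8085 + 34.9692) / (8.5573 + 6.2873 + 12.5286) = 94.6518 / 27.3733 = 3.45782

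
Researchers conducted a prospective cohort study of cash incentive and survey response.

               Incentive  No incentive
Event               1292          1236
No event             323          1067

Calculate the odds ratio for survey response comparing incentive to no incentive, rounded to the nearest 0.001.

3.453

Reading the table with exposure as columns: a = 1292 (Incentive, case), b = 323 (Incentive, non-case), c = 1236 (No incentive, case), d = 1067.
OR = (a·d)/(b·c) = (1292 × 1067) / (323 × 1236) = 1378564 / 399228 = 3.45307
The odds of survey response are about 3.45 times as high in the incentive group.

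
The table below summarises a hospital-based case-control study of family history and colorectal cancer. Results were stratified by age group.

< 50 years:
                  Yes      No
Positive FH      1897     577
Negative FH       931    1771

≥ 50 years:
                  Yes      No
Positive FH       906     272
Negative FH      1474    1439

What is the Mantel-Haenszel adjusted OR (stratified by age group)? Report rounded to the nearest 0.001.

OR_MH = Σ(aᵢdᵢ/nᵢ) / Σ(bᵢcᵢ/nᵢ), where nᵢ is the stratum total.
Stratum 1 (< 50 years): n = 5176; a·d/n = 1897·1771/5176 = 649.0701; b·c/n = 577·931/5176 = 103.7842
Stratum 2 (≥ 50 years): n = 4091; a·d/n = 906·1439/4091 = 318.6835; b·c/n = 272·1474/4091 = 98.0024
OR_MH = (649.0701 + 318.6835) / (103.7842 + 98.0024) = 967.7536 / 201.7866 = 4.79592

4.796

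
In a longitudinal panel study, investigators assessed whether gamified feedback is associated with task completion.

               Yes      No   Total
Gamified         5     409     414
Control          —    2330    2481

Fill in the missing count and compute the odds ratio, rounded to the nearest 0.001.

The missing cell is in the unexposed row: 2481 − 2330 = 151.
So a = 5, b = 409, c = 151, d = 2330.
OR = (a·d)/(b·c) = (5 × 2330) / (409 × 151) = 11650 / 61759 = 0.18864

0.189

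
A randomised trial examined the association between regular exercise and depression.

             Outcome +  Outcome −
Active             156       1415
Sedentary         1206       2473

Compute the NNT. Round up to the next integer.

Risk in treated group = 156/1571 = 0.09930; risk in control = 1206/3679 = 0.32781.
Absolute risk reduction = 0.32781 − 0.09930 = 0.22851
NNT = 1 / ARR = 1 / 0.22851 = 4.376 → round up → 5

5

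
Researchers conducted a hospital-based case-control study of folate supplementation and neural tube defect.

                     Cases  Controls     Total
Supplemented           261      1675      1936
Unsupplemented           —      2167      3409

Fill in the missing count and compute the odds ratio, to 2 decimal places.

0.27

The missing cell is in the unexposed row: 3409 − 2167 = 1242.
So a = 261, b = 1675, c = 1242, d = 2167.
OR = (a·d)/(b·c) = (261 × 2167) / (1675 × 1242) = 565587 / 2080350 = 0.27187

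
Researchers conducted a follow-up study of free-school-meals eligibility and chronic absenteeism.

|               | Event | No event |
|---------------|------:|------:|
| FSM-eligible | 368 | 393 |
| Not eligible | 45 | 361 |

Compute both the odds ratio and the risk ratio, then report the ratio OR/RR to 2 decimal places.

1.72

Cells: a = 368, b = 393, c = 45, d = 361.
OR = (368·361)/(393·45) = 132848/17685 = 7.51190
Risk in exposed = 368/761 = 0.48357; risk in unexposed = 45/406 = 0.11084; RR = 4.36291
OR/RR = 7.51190 / 4.36291 = 1.72176
The outcome is not rare, so the OR lies further from 1 than the RR.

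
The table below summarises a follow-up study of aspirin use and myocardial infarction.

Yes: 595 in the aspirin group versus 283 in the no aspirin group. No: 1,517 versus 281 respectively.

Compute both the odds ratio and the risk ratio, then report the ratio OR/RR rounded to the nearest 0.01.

From the description: a = 595, b = 1517, c = 283, d = 281.
OR = (595·281)/(1517·283) = 167195/429311 = 0.38945
Risk in exposed = 595/2112 = 0.28172; risk in unexposed = 283/564 = 0.50177; RR = 0.56146
OR/RR = 0.38945 / 0.56146 = 0.69364
The outcome is not rare, so the OR lies further from 1 than the RR.

0.69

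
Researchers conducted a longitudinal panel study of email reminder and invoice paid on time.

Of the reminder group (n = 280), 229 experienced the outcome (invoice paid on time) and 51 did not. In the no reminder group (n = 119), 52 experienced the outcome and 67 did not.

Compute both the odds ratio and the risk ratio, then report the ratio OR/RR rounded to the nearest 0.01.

3.09

From the description: a = 229, b = 51, c = 52, d = 67.
OR = (229·67)/(51·52) = 15343/2652 = 5.78544
Risk in exposed = 229/280 = 0.81786; risk in unexposed = 52/119 = 0.43697; RR = 1.87163
OR/RR = 5.78544 / 1.87163 = 3.09112
The outcome is not rare, so the OR lies further from 1 than the RR.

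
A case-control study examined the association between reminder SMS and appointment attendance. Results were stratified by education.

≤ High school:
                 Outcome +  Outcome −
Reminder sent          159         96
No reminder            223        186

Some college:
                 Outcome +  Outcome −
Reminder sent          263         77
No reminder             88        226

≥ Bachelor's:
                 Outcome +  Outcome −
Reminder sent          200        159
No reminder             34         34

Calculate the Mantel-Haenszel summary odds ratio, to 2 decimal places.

OR_MH = Σ(aᵢdᵢ/nᵢ) / Σ(bᵢcᵢ/nᵢ), where nᵢ is the stratum total.
Stratum 1 (≤ High school): n = 664; a·d/n = 159·186/664 = 44.5392; b·c/n = 96·223/664 = 32.2410
Stratum 2 (Some college): n = 654; a·d/n = 263·226/654 = 90.8838; b·c/n = 77·88/654 = 10.3609
Stratum 3 (≥ Bachelor's): n = 427; a·d/n = 200·34/427 = 15.9251; b·c/n = 159·34/427 = 12.6604
OR_MH = (44.5392 + 90.8838 + 15.9251) / (32.2410 + 10.3609 + 12.6604) = 151.3480 / 55.2622 = 2.73872

2.74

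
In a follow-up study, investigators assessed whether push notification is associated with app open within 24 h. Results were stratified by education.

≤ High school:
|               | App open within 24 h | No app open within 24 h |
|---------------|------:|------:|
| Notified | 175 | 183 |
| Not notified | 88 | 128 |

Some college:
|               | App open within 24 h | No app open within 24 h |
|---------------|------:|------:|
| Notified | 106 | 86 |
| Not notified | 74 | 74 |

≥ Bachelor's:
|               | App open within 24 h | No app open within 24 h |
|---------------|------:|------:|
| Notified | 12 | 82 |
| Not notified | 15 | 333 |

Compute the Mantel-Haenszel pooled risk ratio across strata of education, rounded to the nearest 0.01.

1.22

RR_MH = Σ(aᵢ·n₀ᵢ/nᵢ) / Σ(cᵢ·n₁ᵢ/nᵢ), with n₁ᵢ = aᵢ+bᵢ (exposed), n₀ᵢ = cᵢ+dᵢ (unexposed), nᵢ = n₁ᵢ+n₀ᵢ.
Stratum 1 (≤ High school): n₁ = 358, n₀ = 216, n = 574; a·n₀/n = 175·216/574 = 65.8537; c·n₁/n = 88·358/574 = 54.8850
Stratum 2 (Some college): n₁ = 192, n₀ = 148, n = 340; a·n₀/n = 106·148/340 = 46.1412; c·n₁/n = 74·192/340 = 41.7882
Stratum 3 (≥ Bachelor's): n₁ = 94, n₀ = 348, n = 442; a·n₀/n = 12·348/442 = 9.4480; c·n₁/n = 15·94/442 = 3.1900
RR_MH = (65.8537 + 46.1412 + 9.4480) / (54.8850 + 41.7882 + 3.1900) = 121.4428 / 99.8633 = 1.21609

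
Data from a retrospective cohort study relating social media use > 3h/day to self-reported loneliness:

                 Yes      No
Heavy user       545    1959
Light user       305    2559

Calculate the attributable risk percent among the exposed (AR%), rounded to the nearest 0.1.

Cells: a = 545, b = 1959, c = 305, d = 2559.
Risk in exposed = 545/2504 = 0.21765; risk in unexposed = 305/2864 = 0.10649.
RR = 0.21765/0.10649 = 2.04379
AR% = (RR − 1)/RR × 100 = (2.04379 − 1)/2.04379 × 100 = 51.0712%

51.1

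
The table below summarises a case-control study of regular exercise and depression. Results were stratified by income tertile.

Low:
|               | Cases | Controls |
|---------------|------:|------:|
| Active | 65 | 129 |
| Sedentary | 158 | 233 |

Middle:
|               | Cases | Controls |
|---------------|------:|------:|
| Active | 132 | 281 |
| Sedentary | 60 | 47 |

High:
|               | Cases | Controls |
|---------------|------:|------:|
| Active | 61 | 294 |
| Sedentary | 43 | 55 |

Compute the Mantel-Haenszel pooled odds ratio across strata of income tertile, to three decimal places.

0.475

OR_MH = Σ(aᵢdᵢ/nᵢ) / Σ(bᵢcᵢ/nᵢ), where nᵢ is the stratum total.
Stratum 1 (Low): n = 585; a·d/n = 65·233/585 = 25.8889; b·c/n = 129·158/585 = 34.8410
Stratum 2 (Middle): n = 520; a·d/n = 132·47/520 = 11.9308; b·c/n = 281·60/520 = 32.4231
Stratum 3 (High): n = 453; a·d/n = 61·55/453 = 7.4062; b·c/n = 294·43/453 = 27.9073
OR_MH = (25.8889 + 11.9308 + 7.4062) / (34.8410 + 32.4231 + 27.9073) = 45.2258 / 95.1714 = 0.47520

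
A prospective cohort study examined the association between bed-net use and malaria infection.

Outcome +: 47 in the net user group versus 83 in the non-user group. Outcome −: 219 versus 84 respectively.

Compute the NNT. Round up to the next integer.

Risk in treated group = 47/266 = 0.17669; risk in control = 83/167 = 0.49701.
Absolute risk reduction = 0.49701 − 0.17669 = 0.32031
NNT = 1 / ARR = 1 / 0.32031 = 3.122 → round up → 4

4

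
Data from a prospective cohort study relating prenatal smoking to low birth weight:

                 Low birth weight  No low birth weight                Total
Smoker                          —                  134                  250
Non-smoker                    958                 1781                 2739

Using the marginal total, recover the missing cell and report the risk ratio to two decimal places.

The missing cell is in the exposed row: 250 − 134 = 116.
So a = 116, b = 134, c = 958, d = 1781.
RR = [a/(a+b)] / [c/(c+d)] = (116/250) / (958/2739) = 0.46400/0.34976 = 1.32661

1.33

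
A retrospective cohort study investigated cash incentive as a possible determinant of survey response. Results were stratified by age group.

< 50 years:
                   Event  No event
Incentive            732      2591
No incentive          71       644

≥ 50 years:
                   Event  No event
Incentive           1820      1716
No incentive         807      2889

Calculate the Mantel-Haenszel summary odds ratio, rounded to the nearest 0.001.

3.560

OR_MH = Σ(aᵢdᵢ/nᵢ) / Σ(bᵢcᵢ/nᵢ), where nᵢ is the stratum total.
Stratum 1 (< 50 years): n = 4038; a·d/n = 732·644/4038 = 116.7429; b·c/n = 2591·71/4038 = 45.5575
Stratum 2 (≥ 50 years): n = 7232; a·d/n = 1820·2889/7232 = 727.0437; b·c/n = 1716·807/7232 = 191.4840
OR_MH = (116.7429 + 727.0437) / (45.5575 + 191.4840) = 843.7866 / 237.0414 = 3.55966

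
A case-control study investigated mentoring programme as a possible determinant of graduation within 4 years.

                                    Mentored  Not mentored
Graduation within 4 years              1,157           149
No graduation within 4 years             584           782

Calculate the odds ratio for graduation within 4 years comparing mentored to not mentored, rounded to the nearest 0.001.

10.398

Reading the table with exposure as columns: a = 1157 (Mentored, case), b = 584 (Mentored, non-case), c = 149 (Not mentored, case), d = 782.
OR = (a·d)/(b·c) = (1157 × 782) / (584 × 149) = 904774 / 87016 = 10.39779
The odds of graduation within 4 years are about 10.40 times as high in the mentored group.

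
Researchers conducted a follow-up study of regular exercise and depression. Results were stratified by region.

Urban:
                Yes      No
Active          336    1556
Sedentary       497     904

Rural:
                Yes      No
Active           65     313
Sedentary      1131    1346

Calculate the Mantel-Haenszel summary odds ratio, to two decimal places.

OR_MH = Σ(aᵢdᵢ/nᵢ) / Σ(bᵢcᵢ/nᵢ), where nᵢ is the stratum total.
Stratum 1 (Urban): n = 3293; a·d/n = 336·904/3293 = 92.2393; b·c/n = 1556·497/3293 = 234.8412
Stratum 2 (Rural): n = 2855; a·d/n = 65·1346/2855 = 30.6445; b·c/n = 313·1131/2855 = 123.9940
OR_MH = (92.2393 + 30.6445) / (234.8412 + 123.9940) = 122.8838 / 358.8352 = 0.34245

0.34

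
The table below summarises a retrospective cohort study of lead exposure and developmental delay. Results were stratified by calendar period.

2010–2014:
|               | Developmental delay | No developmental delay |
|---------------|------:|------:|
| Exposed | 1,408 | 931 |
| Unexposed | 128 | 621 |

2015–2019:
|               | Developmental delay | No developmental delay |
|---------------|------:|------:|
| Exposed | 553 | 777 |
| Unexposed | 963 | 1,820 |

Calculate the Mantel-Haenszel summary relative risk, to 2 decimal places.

RR_MH = Σ(aᵢ·n₀ᵢ/nᵢ) / Σ(cᵢ·n₁ᵢ/nᵢ), with n₁ᵢ = aᵢ+bᵢ (exposed), n₀ᵢ = cᵢ+dᵢ (unexposed), nᵢ = n₁ᵢ+n₀ᵢ.
Stratum 1 (2010–2014): n₁ = 2339, n₀ = 749, n = 3088; a·n₀/n = 1408·749/3088 = 341.5130; c·n₁/n = 128·2339/3088 = 96.9534
Stratum 2 (2015–2019): n₁ = 1330, n₀ = 2783, n = 4113; a·n₀/n = 553·2783/4113 = 374.1792; c·n₁/n = 963·1330/4113 = 311.4004
RR_MH = (341.5130 + 374.1792) / (96.9534 + 311.4004) = 715.6921 / 408.3538 = 1.75263

1.75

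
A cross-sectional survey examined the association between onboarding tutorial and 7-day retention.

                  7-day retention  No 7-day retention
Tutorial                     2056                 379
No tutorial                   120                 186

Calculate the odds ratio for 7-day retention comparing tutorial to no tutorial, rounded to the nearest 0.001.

8.408

Cells: a = 2056, b = 379, c = 120, d = 186.
OR = (a·d)/(b·c) = (2056 × 186) / (379 × 120) = 382416 / 45480 = 8.40844
The odds of 7-day retention are about 8.41 times as high in the tutorial group.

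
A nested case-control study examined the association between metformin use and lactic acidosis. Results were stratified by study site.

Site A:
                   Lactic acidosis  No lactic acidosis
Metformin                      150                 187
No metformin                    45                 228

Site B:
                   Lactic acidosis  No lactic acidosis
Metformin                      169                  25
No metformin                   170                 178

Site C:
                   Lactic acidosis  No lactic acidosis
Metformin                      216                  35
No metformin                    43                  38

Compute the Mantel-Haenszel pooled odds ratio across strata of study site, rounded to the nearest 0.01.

OR_MH = Σ(aᵢdᵢ/nᵢ) / Σ(bᵢcᵢ/nᵢ), where nᵢ is the stratum total.
Stratum 1 (Site A): n = 610; a·d/n = 150·228/610 = 56.0656; b·c/n = 187·45/610 = 13.7951
Stratum 2 (Site B): n = 542; a·d/n = 169·178/542 = 55.5018; b·c/n = 25·170/542 = 7.8413
Stratum 3 (Site C): n = 332; a·d/n = 216·38/332 = 24.7229; b·c/n = 35·43/332 = 4.5331
OR_MH = (56.0656 + 55.5018 + 24.7229) / (13.7951 + 7.8413 + 4.5331) = 136.2903 / 26.1695 = 5.20797

5.21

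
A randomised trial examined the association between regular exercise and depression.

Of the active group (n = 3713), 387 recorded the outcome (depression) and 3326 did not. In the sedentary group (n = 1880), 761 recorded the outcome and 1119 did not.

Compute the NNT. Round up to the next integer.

4

Risk in treated group = 387/3713 = 0.10423; risk in control = 761/1880 = 0.40479.
Absolute risk reduction = 0.40479 − 0.10423 = 0.30056
NNT = 1 / ARR = 1 / 0.30056 = 3.327 → round up → 4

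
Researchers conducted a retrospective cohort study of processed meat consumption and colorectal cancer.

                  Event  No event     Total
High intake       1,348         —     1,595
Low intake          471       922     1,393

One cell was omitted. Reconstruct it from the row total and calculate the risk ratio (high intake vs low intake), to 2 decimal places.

2.50

The missing cell is in the exposed row: 1595 − 1348 = 247.
So a = 1348, b = 247, c = 471, d = 922.
RR = [a/(a+b)] / [c/(c+d)] = (1348/1595) / (471/1393) = 0.84514/0.33812 = 2.49954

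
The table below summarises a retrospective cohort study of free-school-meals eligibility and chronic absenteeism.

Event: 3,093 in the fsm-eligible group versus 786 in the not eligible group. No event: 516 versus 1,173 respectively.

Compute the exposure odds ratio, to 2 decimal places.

From the description: a = 3093, b = 516, c = 786, d = 1173.
OR = (a·d)/(b·c) = (3093 × 1173) / (516 × 786) = 3628089 / 405576 = 8.94552
The odds of chronic absenteeism are about 8.95 times as high in the fsm-eligible group.

8.95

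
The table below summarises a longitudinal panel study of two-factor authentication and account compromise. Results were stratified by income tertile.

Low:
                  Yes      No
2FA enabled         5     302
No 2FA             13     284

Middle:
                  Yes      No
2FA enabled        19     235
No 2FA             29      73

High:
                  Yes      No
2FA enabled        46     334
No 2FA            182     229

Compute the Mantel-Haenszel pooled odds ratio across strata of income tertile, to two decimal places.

0.19

OR_MH = Σ(aᵢdᵢ/nᵢ) / Σ(bᵢcᵢ/nᵢ), where nᵢ is the stratum total.
Stratum 1 (Low): n = 604; a·d/n = 5·284/604 = 2.3510; b·c/n = 302·13/604 = 6.5000
Stratum 2 (Middle): n = 356; a·d/n = 19·73/356 = 3.8961; b·c/n = 235·29/356 = 19.1433
Stratum 3 (High): n = 791; a·d/n = 46·229/791 = 13.3173; b·c/n = 334·182/791 = 76.8496
OR_MH = (2.3510 + 3.8961 + 13.3173) / (6.5000 + 19.1433 + 76.8496) = 19.5644 / 102.4928 = 0.19089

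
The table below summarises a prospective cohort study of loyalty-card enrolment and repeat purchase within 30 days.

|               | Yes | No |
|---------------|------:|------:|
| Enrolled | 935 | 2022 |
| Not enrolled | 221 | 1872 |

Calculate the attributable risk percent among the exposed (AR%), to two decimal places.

Cells: a = 935, b = 2022, c = 221, d = 1872.
Risk in exposed = 935/2957 = 0.31620; risk in unexposed = 221/2093 = 0.10559.
RR = 0.31620/0.10559 = 2.99459
AR% = (RR − 1)/RR × 100 = (2.99459 − 1)/2.99459 × 100 = 66.6064%

66.61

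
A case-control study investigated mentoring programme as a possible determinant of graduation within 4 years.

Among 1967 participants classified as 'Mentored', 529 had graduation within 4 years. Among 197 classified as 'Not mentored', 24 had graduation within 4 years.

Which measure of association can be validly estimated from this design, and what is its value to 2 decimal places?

2.65

From the description: a = 529, b = 1438, c = 24, d = 173.
This is a case-control study: participants were sampled on outcome status, so risks in the source population cannot be estimated directly — relative risk is not valid here. The odds ratio is the appropriate measure.
OR = (a·d)/(b·c) = (529 × 173) / (1438 × 24) = 91517 / 34512 = 2.65174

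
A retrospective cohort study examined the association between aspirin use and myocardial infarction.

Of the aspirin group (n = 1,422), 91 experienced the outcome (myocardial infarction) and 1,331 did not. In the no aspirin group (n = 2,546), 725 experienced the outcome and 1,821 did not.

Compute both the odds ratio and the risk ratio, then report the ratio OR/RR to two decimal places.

From the description: a = 91, b = 1331, c = 725, d = 1821.
OR = (91·1821)/(1331·725) = 165711/964975 = 0.17173
Risk in exposed = 91/1422 = 0.06399; risk in unexposed = 725/2546 = 0.28476; RR = 0.22473
OR/RR = 0.17173 / 0.22473 = 0.76414
The outcome is not rare, so the OR lies further from 1 than the RR.

0.76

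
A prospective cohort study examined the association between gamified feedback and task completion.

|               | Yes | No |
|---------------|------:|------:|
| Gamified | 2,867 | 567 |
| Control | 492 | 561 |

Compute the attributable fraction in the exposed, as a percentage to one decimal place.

44.0

Cells: a = 2867, b = 567, c = 492, d = 561.
Risk in exposed = 2867/3434 = 0.83489; risk in unexposed = 492/1053 = 0.46724.
RR = 0.83489/0.46724 = 1.78686
AR% = (RR − 1)/RR × 100 = (1.78686 − 1)/1.78686 × 100 = 44.0359%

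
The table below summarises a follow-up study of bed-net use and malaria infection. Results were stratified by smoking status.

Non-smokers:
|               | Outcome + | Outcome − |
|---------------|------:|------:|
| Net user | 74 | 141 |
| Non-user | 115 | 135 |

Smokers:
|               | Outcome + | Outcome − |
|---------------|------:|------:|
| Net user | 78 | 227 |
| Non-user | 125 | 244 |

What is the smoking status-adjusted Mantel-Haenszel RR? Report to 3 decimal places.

0.752

RR_MH = Σ(aᵢ·n₀ᵢ/nᵢ) / Σ(cᵢ·n₁ᵢ/nᵢ), with n₁ᵢ = aᵢ+bᵢ (exposed), n₀ᵢ = cᵢ+dᵢ (unexposed), nᵢ = n₁ᵢ+n₀ᵢ.
Stratum 1 (Non-smokers): n₁ = 215, n₀ = 250, n = 465; a·n₀/n = 74·250/465 = 39.7849; c·n₁/n = 115·215/465 = 53.1720
Stratum 2 (Smokers): n₁ = 305, n₀ = 369, n = 674; a·n₀/n = 78·369/674 = 42.7033; c·n₁/n = 125·305/674 = 56.5653
RR_MH = (39.7849 + 42.7033) / (53.1720 + 56.5653) = 82.4882 / 109.7373 = 0.75169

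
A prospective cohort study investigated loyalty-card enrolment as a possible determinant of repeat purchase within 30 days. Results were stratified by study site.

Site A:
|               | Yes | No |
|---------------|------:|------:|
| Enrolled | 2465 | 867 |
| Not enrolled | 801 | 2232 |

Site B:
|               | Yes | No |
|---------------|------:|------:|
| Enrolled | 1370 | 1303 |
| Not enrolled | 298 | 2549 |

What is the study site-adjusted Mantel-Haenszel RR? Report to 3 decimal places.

RR_MH = Σ(aᵢ·n₀ᵢ/nᵢ) / Σ(cᵢ·n₁ᵢ/nᵢ), with n₁ᵢ = aᵢ+bᵢ (exposed), n₀ᵢ = cᵢ+dᵢ (unexposed), nᵢ = n₁ᵢ+n₀ᵢ.
Stratum 1 (Site A): n₁ = 3332, n₀ = 3033, n = 6365; a·n₀/n = 2465·3033/6365 = 1174.6025; c·n₁/n = 801·3332/6365 = 419.3137
Stratum 2 (Site B): n₁ = 2673, n₀ = 2847, n = 5520; a·n₀/n = 1370·2847/5520 = 706.5924; c·n₁/n = 298·2673/5520 = 144.3033
RR_MH = (1174.6025 + 706.5924) / (419.3137 + 144.3033) = 1881.1949 / 563.6170 = 3.33772

3.338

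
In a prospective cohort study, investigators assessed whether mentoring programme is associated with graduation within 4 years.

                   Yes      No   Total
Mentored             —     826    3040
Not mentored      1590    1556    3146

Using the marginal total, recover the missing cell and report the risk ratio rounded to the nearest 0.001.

The missing cell is in the exposed row: 3040 − 826 = 2214.
So a = 2214, b = 826, c = 1590, d = 1556.
RR = [a/(a+b)] / [c/(c+d)] = (2214/3040) / (1590/3146) = 0.72829/0.50540 = 1.44101

1.441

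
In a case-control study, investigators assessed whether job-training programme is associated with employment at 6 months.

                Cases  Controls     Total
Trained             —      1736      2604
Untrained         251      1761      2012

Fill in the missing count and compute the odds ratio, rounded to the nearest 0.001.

3.508

The missing cell is in the exposed row: 2604 − 1736 = 868.
So a = 868, b = 1736, c = 251, d = 1761.
OR = (a·d)/(b·c) = (868 × 1761) / (1736 × 251) = 1528548 / 435736 = 3.50797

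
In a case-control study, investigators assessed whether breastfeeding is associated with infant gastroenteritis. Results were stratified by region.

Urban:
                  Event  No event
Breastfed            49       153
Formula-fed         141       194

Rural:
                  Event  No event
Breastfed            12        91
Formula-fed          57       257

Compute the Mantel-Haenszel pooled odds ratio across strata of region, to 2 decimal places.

OR_MH = Σ(aᵢdᵢ/nᵢ) / Σ(bᵢcᵢ/nᵢ), where nᵢ is the stratum total.
Stratum 1 (Urban): n = 537; a·d/n = 49·194/537 = 17.7020; b·c/n = 153·141/537 = 40.1732
Stratum 2 (Rural): n = 417; a·d/n = 12·257/417 = 7.3957; b·c/n = 91·57/417 = 12.4388
OR_MH = (17.7020 + 7.3957) / (40.1732 + 12.4388) = 25.0977 / 52.6120 = 0.47703

0.48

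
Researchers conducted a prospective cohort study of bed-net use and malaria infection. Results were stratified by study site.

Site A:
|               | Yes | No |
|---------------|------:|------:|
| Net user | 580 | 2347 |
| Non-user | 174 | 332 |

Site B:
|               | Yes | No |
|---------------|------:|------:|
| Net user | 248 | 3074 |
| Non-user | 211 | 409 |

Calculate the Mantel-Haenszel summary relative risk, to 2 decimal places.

0.38

RR_MH = Σ(aᵢ·n₀ᵢ/nᵢ) / Σ(cᵢ·n₁ᵢ/nᵢ), with n₁ᵢ = aᵢ+bᵢ (exposed), n₀ᵢ = cᵢ+dᵢ (unexposed), nᵢ = n₁ᵢ+n₀ᵢ.
Stratum 1 (Site A): n₁ = 2927, n₀ = 506, n = 3433; a·n₀/n = 580·506/3433 = 85.4879; c·n₁/n = 174·2927/3433 = 148.3536
Stratum 2 (Site B): n₁ = 3322, n₀ = 620, n = 3942; a·n₀/n = 248·620/3942 = 39.0056; c·n₁/n = 211·3322/3942 = 177.8138
RR_MH = (85.4879 + 39.0056) / (148.3536 + 177.8138) = 124.4935 / 326.1674 = 0.38169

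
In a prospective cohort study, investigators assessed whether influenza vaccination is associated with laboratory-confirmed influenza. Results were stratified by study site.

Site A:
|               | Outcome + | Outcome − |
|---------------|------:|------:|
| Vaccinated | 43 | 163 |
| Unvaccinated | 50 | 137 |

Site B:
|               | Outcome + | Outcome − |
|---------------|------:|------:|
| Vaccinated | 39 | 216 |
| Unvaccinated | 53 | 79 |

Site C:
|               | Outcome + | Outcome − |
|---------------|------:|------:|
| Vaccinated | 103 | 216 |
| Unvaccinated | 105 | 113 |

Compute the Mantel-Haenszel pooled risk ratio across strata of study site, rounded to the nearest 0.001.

RR_MH = Σ(aᵢ·n₀ᵢ/nᵢ) / Σ(cᵢ·n₁ᵢ/nᵢ), with n₁ᵢ = aᵢ+bᵢ (exposed), n₀ᵢ = cᵢ+dᵢ (unexposed), nᵢ = n₁ᵢ+n₀ᵢ.
Stratum 1 (Site A): n₁ = 206, n₀ = 187, n = 393; a·n₀/n = 43·187/393 = 20.4606; c·n₁/n = 50·206/393 = 26.2087
Stratum 2 (Site B): n₁ = 255, n₀ = 132, n = 387; a·n₀/n = 39·132/387 = 13.3023; c·n₁/n = 53·255/387 = 34.9225
Stratum 3 (Site C): n₁ = 319, n₀ = 218, n = 537; a·n₀/n = 103·218/537 = 41.8138; c·n₁/n = 105·319/537 = 62.3743
RR_MH = (20.4606 + 13.3023 + 41.8138) / (26.2087 + 34.9225 + 62.3743) = 75.5767 / 123.5054 = 0.61193

0.612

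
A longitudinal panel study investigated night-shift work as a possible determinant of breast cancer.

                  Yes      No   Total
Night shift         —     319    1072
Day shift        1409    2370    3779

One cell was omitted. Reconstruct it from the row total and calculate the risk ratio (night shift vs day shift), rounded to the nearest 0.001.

The missing cell is in the exposed row: 1072 − 319 = 753.
So a = 753, b = 319, c = 1409, d = 2370.
RR = [a/(a+b)] / [c/(c+d)] = (753/1072) / (1409/3779) = 0.70243/0.37285 = 1.88394

1.884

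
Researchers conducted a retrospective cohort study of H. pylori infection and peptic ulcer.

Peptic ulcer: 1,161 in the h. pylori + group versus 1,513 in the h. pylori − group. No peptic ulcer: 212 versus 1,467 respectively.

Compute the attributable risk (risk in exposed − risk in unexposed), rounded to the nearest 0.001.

From the description: a = 1161, b = 212, c = 1513, d = 1467.
Risk in exposed = 1161/1373 = 0.845594; risk in unexposed = 1513/2980 = 0.507718.
Risk difference = 0.845594 − 0.507718 = 0.337875

0.338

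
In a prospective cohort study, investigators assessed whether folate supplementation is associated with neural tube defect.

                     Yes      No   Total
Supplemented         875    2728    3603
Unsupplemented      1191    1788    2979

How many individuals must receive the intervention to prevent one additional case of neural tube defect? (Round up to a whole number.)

Risk in treated group = 875/3603 = 0.24285; risk in control = 1191/2979 = 0.39980.
Absolute risk reduction = 0.39980 − 0.24285 = 0.15695
NNT = 1 / ARR = 1 / 0.15695 = 6.372 → round up → 7

7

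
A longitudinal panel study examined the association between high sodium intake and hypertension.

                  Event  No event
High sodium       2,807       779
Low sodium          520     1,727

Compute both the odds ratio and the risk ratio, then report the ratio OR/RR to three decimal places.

3.538

Cells: a = 2807, b = 779, c = 520, d = 1727.
OR = (2807·1727)/(779·520) = 4847689/405080 = 11.96724
Risk in exposed = 2807/3586 = 0.78277; risk in unexposed = 520/2247 = 0.23142; RR = 3.38245
OR/RR = 11.96724 / 3.38245 = 3.53803
The outcome is not rare, so the OR lies further from 1 than the RR.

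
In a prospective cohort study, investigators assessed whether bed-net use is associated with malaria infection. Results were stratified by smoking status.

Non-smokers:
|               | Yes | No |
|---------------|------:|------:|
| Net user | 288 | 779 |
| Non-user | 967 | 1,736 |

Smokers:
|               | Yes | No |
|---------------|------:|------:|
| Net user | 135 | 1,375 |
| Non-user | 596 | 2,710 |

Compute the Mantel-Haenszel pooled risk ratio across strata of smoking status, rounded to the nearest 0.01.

RR_MH = Σ(aᵢ·n₀ᵢ/nᵢ) / Σ(cᵢ·n₁ᵢ/nᵢ), with n₁ᵢ = aᵢ+bᵢ (exposed), n₀ᵢ = cᵢ+dᵢ (unexposed), nᵢ = n₁ᵢ+n₀ᵢ.
Stratum 1 (Non-smokers): n₁ = 1067, n₀ = 2703, n = 3770; a·n₀/n = 288·2703/3770 = 206.4891; c·n₁/n = 967·1067/3770 = 273.6841
Stratum 2 (Smokers): n₁ = 1510, n₀ = 3306, n = 4816; a·n₀/n = 135·3306/4816 = 92.6723; c·n₁/n = 596·1510/4816 = 186.8688
RR_MH = (206.4891 + 92.6723) / (273.6841 + 186.8688) = 299.1615 / 460.5529 = 0.64957

0.65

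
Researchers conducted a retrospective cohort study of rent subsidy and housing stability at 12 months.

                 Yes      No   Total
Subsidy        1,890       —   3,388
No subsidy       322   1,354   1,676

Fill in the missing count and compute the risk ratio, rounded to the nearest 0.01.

The missing cell is in the exposed row: 3388 − 1890 = 1498.
So a = 1890, b = 1498, c = 322, d = 1354.
RR = [a/(a+b)] / [c/(c+d)] = (1890/3388) / (322/1676) = 0.55785/0.19212 = 2.90360

2.90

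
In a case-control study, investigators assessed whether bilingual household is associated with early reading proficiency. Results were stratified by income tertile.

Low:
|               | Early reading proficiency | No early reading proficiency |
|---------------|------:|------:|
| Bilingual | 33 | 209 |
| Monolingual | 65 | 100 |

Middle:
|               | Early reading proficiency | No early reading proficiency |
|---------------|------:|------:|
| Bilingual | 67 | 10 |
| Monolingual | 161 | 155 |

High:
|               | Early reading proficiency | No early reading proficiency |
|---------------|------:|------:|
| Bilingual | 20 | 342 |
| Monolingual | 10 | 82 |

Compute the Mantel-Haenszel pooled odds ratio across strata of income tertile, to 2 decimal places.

0.85

OR_MH = Σ(aᵢdᵢ/nᵢ) / Σ(bᵢcᵢ/nᵢ), where nᵢ is the stratum total.
Stratum 1 (Low): n = 407; a·d/n = 33·100/407 = 8.1081; b·c/n = 209·65/407 = 33.3784
Stratum 2 (Middle): n = 393; a·d/n = 67·155/393 = 26.4249; b·c/n = 10·161/393 = 4.0967
Stratum 3 (High): n = 454; a·d/n = 20·82/454 = 3.6123; b·c/n = 342·10/454 = 7.5330
OR_MH = (8.1081 + 26.4249 + 3.6123) / (33.3784 + 4.0967 + 7.5330) = 38.1454 / 45.0081 = 0.84752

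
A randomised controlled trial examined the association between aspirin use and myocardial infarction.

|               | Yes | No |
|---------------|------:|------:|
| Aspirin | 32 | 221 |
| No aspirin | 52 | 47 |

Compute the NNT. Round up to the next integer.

3

Risk in treated group = 32/253 = 0.12648; risk in control = 52/99 = 0.52525.
Absolute risk reduction = 0.52525 − 0.12648 = 0.39877
NNT = 1 / ARR = 1 / 0.39877 = 2.508 → round up → 3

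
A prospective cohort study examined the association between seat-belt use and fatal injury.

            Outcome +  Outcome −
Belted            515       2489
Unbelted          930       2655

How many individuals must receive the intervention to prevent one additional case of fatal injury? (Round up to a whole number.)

12

Risk in treated group = 515/3004 = 0.17144; risk in control = 930/3585 = 0.25941.
Absolute risk reduction = 0.25941 − 0.17144 = 0.08798
NNT = 1 / ARR = 1 / 0.08798 = 11.367 → round up → 12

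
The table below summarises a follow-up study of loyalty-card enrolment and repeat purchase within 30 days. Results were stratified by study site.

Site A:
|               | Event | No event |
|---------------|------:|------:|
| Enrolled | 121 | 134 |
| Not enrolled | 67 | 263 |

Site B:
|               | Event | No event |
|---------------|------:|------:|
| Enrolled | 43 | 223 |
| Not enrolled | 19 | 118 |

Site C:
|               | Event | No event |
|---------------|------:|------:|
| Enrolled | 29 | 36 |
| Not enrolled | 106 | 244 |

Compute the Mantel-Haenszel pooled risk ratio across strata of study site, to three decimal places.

1.840

RR_MH = Σ(aᵢ·n₀ᵢ/nᵢ) / Σ(cᵢ·n₁ᵢ/nᵢ), with n₁ᵢ = aᵢ+bᵢ (exposed), n₀ᵢ = cᵢ+dᵢ (unexposed), nᵢ = n₁ᵢ+n₀ᵢ.
Stratum 1 (Site A): n₁ = 255, n₀ = 330, n = 585; a·n₀/n = 121·330/585 = 68.2564; c·n₁/n = 67·255/585 = 29.2051
Stratum 2 (Site B): n₁ = 266, n₀ = 137, n = 403; a·n₀/n = 43·137/403 = 14.6179; c·n₁/n = 19·266/403 = 12.5409
Stratum 3 (Site C): n₁ = 65, n₀ = 350, n = 415; a·n₀/n = 29·350/415 = 24.4578; c·n₁/n = 106·65/415 = 16.6024
RR_MH = (68.2564 + 14.6179 + 24.4578) / (29.2051 + 12.5409 + 16.6024) = 107.3321 / 58.3485 = 1.83950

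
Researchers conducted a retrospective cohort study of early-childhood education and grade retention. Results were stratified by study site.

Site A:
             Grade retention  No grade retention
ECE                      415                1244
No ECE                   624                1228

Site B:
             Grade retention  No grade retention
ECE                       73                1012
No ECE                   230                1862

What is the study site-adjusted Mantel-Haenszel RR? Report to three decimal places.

0.715

RR_MH = Σ(aᵢ·n₀ᵢ/nᵢ) / Σ(cᵢ·n₁ᵢ/nᵢ), with n₁ᵢ = aᵢ+bᵢ (exposed), n₀ᵢ = cᵢ+dᵢ (unexposed), nᵢ = n₁ᵢ+n₀ᵢ.
Stratum 1 (Site A): n₁ = 1659, n₀ = 1852, n = 3511; a·n₀/n = 415·1852/3511 = 218.9063; c·n₁/n = 624·1659/3511 = 294.8493
Stratum 2 (Site B): n₁ = 1085, n₀ = 2092, n = 3177; a·n₀/n = 73·2092/3177 = 48.0692; c·n₁/n = 230·1085/3177 = 78.5489
RR_MH = (218.9063 + 48.0692) / (294.8493 + 78.5489) = 266.9755 / 373.3983 = 0.71499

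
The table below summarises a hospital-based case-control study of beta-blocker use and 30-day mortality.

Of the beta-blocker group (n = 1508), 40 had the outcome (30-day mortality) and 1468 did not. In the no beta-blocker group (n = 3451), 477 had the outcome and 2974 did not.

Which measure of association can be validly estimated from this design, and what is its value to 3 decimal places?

0.170

From the description: a = 40, b = 1468, c = 477, d = 2974.
This is a hospital-based case-control study: participants were sampled on outcome status, so risks in the source population cannot be estimated directly — relative risk is not valid here. The odds ratio is the appropriate measure.
OR = (a·d)/(b·c) = (40 × 2974) / (1468 × 477) = 118960 / 700236 = 0.16989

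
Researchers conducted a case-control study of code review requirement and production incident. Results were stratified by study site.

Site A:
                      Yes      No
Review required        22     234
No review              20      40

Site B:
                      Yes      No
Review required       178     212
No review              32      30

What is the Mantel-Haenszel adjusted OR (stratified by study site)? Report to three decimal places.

OR_MH = Σ(aᵢdᵢ/nᵢ) / Σ(bᵢcᵢ/nᵢ), where nᵢ is the stratum total.
Stratum 1 (Site A): n = 316; a·d/n = 22·40/316 = 2.7848; b·c/n = 234·20/316 = 14.8101
Stratum 2 (Site B): n = 452; a·d/n = 178·30/452 = 11.8142; b·c/n = 212·32/452 = 15.0088
OR_MH = (2.7848 + 11.8142) / (14.8101 + 15.0088) = 14.5990 / 29.8190 = 0.48959

0.490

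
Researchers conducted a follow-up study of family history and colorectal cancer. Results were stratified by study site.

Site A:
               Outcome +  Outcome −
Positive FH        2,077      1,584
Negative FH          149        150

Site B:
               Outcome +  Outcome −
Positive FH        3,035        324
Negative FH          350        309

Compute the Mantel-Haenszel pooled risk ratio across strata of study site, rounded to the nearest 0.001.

RR_MH = Σ(aᵢ·n₀ᵢ/nᵢ) / Σ(cᵢ·n₁ᵢ/nᵢ), with n₁ᵢ = aᵢ+bᵢ (exposed), n₀ᵢ = cᵢ+dᵢ (unexposed), nᵢ = n₁ᵢ+n₀ᵢ.
Stratum 1 (Site A): n₁ = 3661, n₀ = 299, n = 3960; a·n₀/n = 2077·299/3960 = 156.8240; c·n₁/n = 149·3661/3960 = 137.7497
Stratum 2 (Site B): n₁ = 3359, n₀ = 659, n = 4018; a·n₀/n = 3035·659/4018 = 497.7763; c·n₁/n = 350·3359/4018 = 292.5958
RR_MH = (156.8240 + 497.7763) / (137.7497 + 292.5958) = 654.6002 / 430.3456 = 1.52110

1.521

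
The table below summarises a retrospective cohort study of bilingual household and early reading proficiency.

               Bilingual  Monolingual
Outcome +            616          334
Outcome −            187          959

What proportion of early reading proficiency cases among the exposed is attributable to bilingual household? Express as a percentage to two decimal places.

66.33

Reading the table with exposure as columns: a = 616 (Bilingual, case), b = 187 (Bilingual, non-case), c = 334 (Monolingual, case), d = 959.
Risk in exposed = 616/803 = 0.76712; risk in unexposed = 334/1293 = 0.25831.
RR = 0.76712/0.25831 = 2.96973
AR% = (RR − 1)/RR × 100 = (2.96973 − 1)/2.96973 × 100 = 66.3269%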